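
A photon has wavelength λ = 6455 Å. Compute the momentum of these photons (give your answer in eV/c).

(h = 6.62607015e-34 J·s, c = 2.99792458e8 m/s, 1 eV = 1.602176634e-19 J.)
First convert: λ = 6455 Å = 6.455e-7 m.
Apply p = h/λ: p = 1.027e-27 kg·m/s.
Converting to eV/c: p = 1.921 eV/c ≈ 1.92 eV/c.

1.92 eV/c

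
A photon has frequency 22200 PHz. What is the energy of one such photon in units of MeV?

Take h = 6.62607015 × 10^-34 J·s, 1 eV = 1.602176634 × 10^-19 J.
First convert: f = 22200 PHz = 2.220 × 10^19 Hz.
For a photon E = hf, so E = 1.471 × 10^-14 J.
Converting to MeV: E = 0.09181 MeV ≈ 0.0918 MeV.

0.0918 MeV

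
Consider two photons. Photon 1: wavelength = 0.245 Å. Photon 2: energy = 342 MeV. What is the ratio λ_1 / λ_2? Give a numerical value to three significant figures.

6760

λ_1 = 2.450·10^-11 m (from wavelength = 0.245 Å, via λ given directly).
λ_2 = 3.625·10^-15 m (from energy = 342 MeV, via λ = hc/E).
Ratio = 2.450·10^-11 / 3.625·10^-15 = 6760.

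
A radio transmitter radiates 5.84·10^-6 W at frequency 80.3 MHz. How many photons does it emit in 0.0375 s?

4.12·10^18 photons

Total energy: E_total = P·t = 5.84·10^-6 × 0.0375 = 2.190·10^-7 J.
Per-photon energy: E = 5.321·10^-26 J.
N = E_total / E_photon = 4.12·10^18.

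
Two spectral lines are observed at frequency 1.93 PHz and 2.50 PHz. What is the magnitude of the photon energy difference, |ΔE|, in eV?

2.36 eV

Using E = hf: E₁ = 1.279e-18 J, E₂ = 1.657e-18 J.
|ΔE| = |1.279e-18 − 1.657e-18| = 3.78e-19 J = 2.36 eV.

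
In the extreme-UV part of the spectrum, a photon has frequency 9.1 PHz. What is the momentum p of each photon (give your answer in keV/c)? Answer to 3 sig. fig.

0.0376 keV/c

Use h = 6.62607015·10^-34 J·s, c = 2.99792458·10^8 m/s, 1 eV = 1.602176634·10^-19 J.
In SI units: f = 9.1 PHz = 9.1·10^15 Hz.
Apply p = hf/c: p = 2.011·10^-26 kg·m/s.
Converting to keV/c: p = 0.03763 keV/c ≈ 0.0376 keV/c.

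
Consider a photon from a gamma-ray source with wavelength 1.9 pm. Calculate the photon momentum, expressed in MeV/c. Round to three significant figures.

0.653 MeV/c

Use h = 6.62607015 × 10^-34 J·s, c = 2.99792458 × 10^8 m/s, 1 eV = 1.602176634 × 10^-19 J.
In SI units: λ = 1.9 pm = 1.9 × 10^-12 m.
The photon relation is p = h/λ, giving p = 3.487 × 10^-22 kg·m/s.
Converting to MeV/c: p = 0.6525 MeV/c ≈ 0.653 MeV/c.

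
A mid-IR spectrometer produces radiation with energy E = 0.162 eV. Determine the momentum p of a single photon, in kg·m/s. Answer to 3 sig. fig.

Convert to SI: E = 0.162 eV = 2.5955 × 10^-20 J.
Since p = E/c for a photon, p = 8.658 × 10^-29 kg·m/s.
So p ≈ 8.66 × 10^-29 kg·m/s.

8.66 × 10^-29 kg·m/s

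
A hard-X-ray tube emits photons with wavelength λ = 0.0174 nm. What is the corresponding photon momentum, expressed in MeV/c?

Convert to SI: λ = 0.0174 nm = 1.74 × 10^-11 m.
Since p = h/λ for a photon, p = 3.808 × 10^-23 kg·m/s.
Converting to MeV/c: p = 0.07126 MeV/c ≈ 0.0713 MeV/c.

0.0713 MeV/c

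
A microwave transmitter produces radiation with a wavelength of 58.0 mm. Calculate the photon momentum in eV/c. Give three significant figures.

2.14e-5 eV/c

Convert to SI: λ = 58.0 mm = 0.0580 m.
For a photon p = h/λ, so p = 1.142e-32 kg·m/s.
Converting to eV/c: p = 2.138e-5 eV/c ≈ 2.14e-5 eV/c.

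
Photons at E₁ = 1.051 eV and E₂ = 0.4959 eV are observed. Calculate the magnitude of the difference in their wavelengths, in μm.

1.32 μm

Using λ = hc/E: λ₁ = 1.1797e-6 m, λ₂ = 2.5002e-6 m.
|Δλ| = |1.1797e-6 − 2.5002e-6| = 1.32e-6 m = 1.32 μm.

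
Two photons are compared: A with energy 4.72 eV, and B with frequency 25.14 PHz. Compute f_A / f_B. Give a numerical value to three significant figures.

0.0454

f_A = 1.141e15 Hz (from energy = 4.72 eV, via f = E/h).
f_B = 2.514e16 Hz (from frequency = 25.14 PHz, via f given directly).
Ratio = 1.141e15 / 2.514e16 = 0.0454.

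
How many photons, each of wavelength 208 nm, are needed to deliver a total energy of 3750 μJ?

Per-photon energy: E = 9.550e-19 J (from wavelength = 208 nm).
N = E_total / E_photon = 0.00375 J / 9.550e-19 J = 3.93e15.

3.93e15 photons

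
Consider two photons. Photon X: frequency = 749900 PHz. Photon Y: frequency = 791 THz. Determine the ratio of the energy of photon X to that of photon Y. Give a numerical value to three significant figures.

9.48e5

E_X = 4.969e-13 J (from frequency = 749900 PHz, via E = hf).
E_Y = 5.241e-19 J (from frequency = 791 THz, via E = hf).
Ratio = 4.969e-13 / 5.241e-19 = 9.48e5.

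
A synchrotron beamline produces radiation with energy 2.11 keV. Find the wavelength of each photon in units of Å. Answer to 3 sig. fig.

Use h = 6.62607015 × 10^-34 J·s, c = 2.99792458 × 10^8 m/s, 1 eV = 1.602176634 × 10^-19 J.
First convert: E = 2.11 keV = 3.3806 × 10^-16 J.
Apply λ = hc/E: λ = 5.876 × 10^-10 m.
Converting to Å: λ = 5.876 Å ≈ 5.88 Å.

5.88 Å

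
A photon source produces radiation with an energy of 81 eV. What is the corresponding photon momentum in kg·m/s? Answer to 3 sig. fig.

Use c = 2.99792458e8 m/s, 1 eV = 1.602176634e-19 J.
Convert to SI: E = 81 eV = 1.2978e-17 J.
For a photon p = E/c, so p = 4.329e-26 kg·m/s.
So p ≈ 4.33e-26 kg·m/s.

4.33e-26 kg·m/s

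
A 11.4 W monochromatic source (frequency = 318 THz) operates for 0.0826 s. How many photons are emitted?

4.47 × 10^18 photons

Total energy: E_total = P·t = 11.4 × 0.0826 = 0.9416 J.
Per-photon energy: E = 2.107 × 10^-19 J.
N = E_total / E_photon = 4.47 × 10^18.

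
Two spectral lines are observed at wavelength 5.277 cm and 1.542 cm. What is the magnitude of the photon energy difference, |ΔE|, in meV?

Using E = hc/λ: E₁ = 3.7643 × 10^-24 J, E₂ = 1.2882 × 10^-23 J.
|ΔE| = |3.7643 × 10^-24 − 1.2882 × 10^-23| = 9.12 × 10^-24 J = 0.0569 meV.

0.0569 meV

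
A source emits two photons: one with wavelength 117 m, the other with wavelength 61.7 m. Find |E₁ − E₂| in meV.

9.50e-6 meV

Using E = hc/λ: E₁ = 1.698e-27 J, E₂ = 3.220e-27 J.
|ΔE| = |1.698e-27 − 3.220e-27| = 1.52e-27 J = 9.50e-6 meV.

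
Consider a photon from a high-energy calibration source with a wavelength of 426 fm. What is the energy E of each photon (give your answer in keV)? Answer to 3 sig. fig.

(h = 6.62607015 × 10^-34 J·s, c = 2.99792458 × 10^8 m/s, 1 eV = 1.602176634 × 10^-19 J.)
In SI units: λ = 426 fm = 4.26 × 10^-13 m.
Since E = hc/λ for a photon, E = 4.663 × 10^-13 J.
Converting to keV: E = 2910 keV ≈ 2910 keV.

2910 keV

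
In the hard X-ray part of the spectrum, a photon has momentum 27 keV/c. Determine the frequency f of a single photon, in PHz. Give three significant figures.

6530 PHz

(h = 6.62607015 × 10^-34 J·s, c = 2.99792458 × 10^8 m/s, 1 eV = 1.602176634 × 10^-19 J.)
In SI units: p = 27 keV/c = 1.4430 × 10^-23 kg·m/s.
For a photon f = pc/h, so f = 6.529 × 10^18 Hz.
Converting to PHz: f = 6529 PHz ≈ 6530 PHz.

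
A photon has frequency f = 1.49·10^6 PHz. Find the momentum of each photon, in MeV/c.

(h = 6.62607015·10^-34 J·s, c = 2.99792458·10^8 m/s, 1 eV = 1.602176634·10^-19 J.)
In SI units: f = 1.49·10^6 PHz = 1.49·10^21 Hz.
Since p = hf/c for a photon, p = 3.293·10^-21 kg·m/s.
Converting to MeV/c: p = 6.162 MeV/c ≈ 6.16 MeV/c.

6.16 MeV/c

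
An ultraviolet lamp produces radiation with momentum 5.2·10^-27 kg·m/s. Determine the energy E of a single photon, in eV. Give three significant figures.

9.73 eV

For a photon E = pc, so E = 1.559·10^-18 J.
Converting to eV: E = 9.730 eV ≈ 9.73 eV.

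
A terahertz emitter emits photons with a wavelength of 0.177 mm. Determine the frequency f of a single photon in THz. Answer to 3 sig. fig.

First convert: λ = 0.177 mm = 1.77·10^-4 m.
Apply f = c/λ: f = 1.694·10^12 Hz.
Converting to THz: f = 1.694 THz ≈ 1.69 THz.

1.69 THz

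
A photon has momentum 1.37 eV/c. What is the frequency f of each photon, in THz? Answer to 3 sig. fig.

Convert to SI: p = 1.37 eV/c = 7.3217·10^-28 kg·m/s.
For a photon f = pc/h, so f = 3.313·10^14 Hz.
Converting to THz: f = 331.3 THz ≈ 331 THz.

331 THz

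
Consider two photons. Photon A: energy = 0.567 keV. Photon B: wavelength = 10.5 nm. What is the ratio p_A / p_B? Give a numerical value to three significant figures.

4.80

p_A = 3.030e-25 kg·m/s (from energy = 0.567 keV, via p = E/c).
p_B = 6.311e-26 kg·m/s (from wavelength = 10.5 nm, via p = h/λ).
Ratio = 3.030e-25 / 6.311e-26 = 4.80.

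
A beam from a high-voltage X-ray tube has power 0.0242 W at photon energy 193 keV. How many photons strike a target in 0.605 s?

4.73·10^11 photons

Total energy: E_total = P·t = 0.0242 × 0.605 = 0.01464 J.
Per-photon energy: E = 3.092·10^-14 J.
N = E_total / E_photon = 4.73·10^11.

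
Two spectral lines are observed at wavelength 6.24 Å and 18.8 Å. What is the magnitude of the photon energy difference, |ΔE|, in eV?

Using E = hc/λ: E₁ = 3.183 × 10^-16 J, E₂ = 1.057 × 10^-16 J.
|ΔE| = |3.183 × 10^-16 − 1.057 × 10^-16| = 2.13 × 10^-16 J = 1330 eV.

1330 eV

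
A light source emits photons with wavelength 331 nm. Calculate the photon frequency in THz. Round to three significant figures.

906 THz

Use c = 2.99792458e8 m/s.
First convert: λ = 331 nm = 3.31e-7 m.
For a photon f = c/λ, so f = 9.057e14 Hz.
Converting to THz: f = 905.7 THz ≈ 906 THz.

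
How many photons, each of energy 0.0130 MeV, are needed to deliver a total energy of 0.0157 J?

Per-photon energy: E = 2.083 × 10^-15 J (from energy = 0.0130 MeV).
N = E_total / E_photon = 0.0157 J / 2.083 × 10^-15 J = 7.54 × 10^12.

7.54 × 10^12 photons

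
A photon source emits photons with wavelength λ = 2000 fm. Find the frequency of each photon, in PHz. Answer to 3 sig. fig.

1.50e5 PHz

(c = 2.99792458e8 m/s.)
Convert to SI: λ = 2000 fm = 2.0e-12 m.
For a photon f = c/λ, so f = 1.499e20 Hz.
Converting to PHz: f = 149900 PHz ≈ 1.50e5 PHz.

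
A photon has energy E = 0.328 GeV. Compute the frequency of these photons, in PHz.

7.93e7 PHz

Convert to SI: E = 0.328 GeV = 5.2551e-11 J.
Apply f = E/h: f = 7.931e22 Hz.
Converting to PHz: f = 7.931e7 PHz ≈ 7.93e7 PHz.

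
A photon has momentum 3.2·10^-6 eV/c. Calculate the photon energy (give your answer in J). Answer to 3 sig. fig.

5.13·10^-25 J

In SI units: p = 3.2·10^-6 eV/c = 1.7102·10^-33 kg·m/s.
For a photon E = pc, so E = 5.127·10^-25 J.
So E ≈ 5.13·10^-25 J.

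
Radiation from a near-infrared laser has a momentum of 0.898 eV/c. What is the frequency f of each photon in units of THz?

217 THz

(h = 6.62607015e-34 J·s, c = 2.99792458e8 m/s, 1 eV = 1.602176634e-19 J.)
In SI units: p = 0.898 eV/c = 4.7992e-28 kg·m/s.
For a photon f = pc/h, so f = 2.171e14 Hz.
Converting to THz: f = 217.1 THz ≈ 217 THz.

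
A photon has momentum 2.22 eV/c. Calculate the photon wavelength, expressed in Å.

5580 Å

Take h = 6.62607015 × 10^-34 J·s, c = 2.99792458 × 10^8 m/s, 1 eV = 1.602176634 × 10^-19 J.
Convert to SI: p = 2.22 eV/c = 1.1864 × 10^-27 kg·m/s.
Apply λ = h/p: λ = 5.585 × 10^-7 m.
Converting to Å: λ = 5585 Å ≈ 5580 Å.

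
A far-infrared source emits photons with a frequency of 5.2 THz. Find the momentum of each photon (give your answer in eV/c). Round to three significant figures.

In SI units: f = 5.2 THz = 5.2e12 Hz.
The photon relation is p = hf/c, giving p = 1.149e-29 kg·m/s.
Converting to eV/c: p = 0.02151 eV/c ≈ 0.0215 eV/c.

0.0215 eV/c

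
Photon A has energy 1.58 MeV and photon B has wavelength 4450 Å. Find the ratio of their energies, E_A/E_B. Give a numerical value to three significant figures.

E_A = 2.531 × 10^-13 J (from energy = 1.58 MeV, via E given directly).
E_B = 4.464 × 10^-19 J (from wavelength = 4450 Å, via E = hc/λ).
Ratio = 2.531 × 10^-13 / 4.464 × 10^-19 = 5.67 × 10^5.

5.67 × 10^5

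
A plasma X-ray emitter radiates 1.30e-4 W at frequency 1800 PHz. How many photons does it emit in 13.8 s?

1.50e12 photons

Total energy: E_total = P·t = 1.30e-4 × 13.8 = 0.001794 J.
Per-photon energy: E = 1.193e-15 J.
N = E_total / E_photon = 1.50e12.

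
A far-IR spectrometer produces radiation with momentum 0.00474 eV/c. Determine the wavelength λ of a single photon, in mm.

(h = 6.62607015·10^-34 J·s, c = 2.99792458·10^8 m/s, 1 eV = 1.602176634·10^-19 J.)
Convert to SI: p = 0.00474 eV/c = 2.5332·10^-30 kg·m/s.
Apply λ = h/p: λ = 2.616·10^-4 m.
Converting to mm: λ = 0.2616 mm ≈ 0.262 mm.

0.262 mm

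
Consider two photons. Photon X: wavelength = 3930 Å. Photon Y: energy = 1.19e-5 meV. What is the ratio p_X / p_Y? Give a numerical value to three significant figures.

2.65e8

p_X = 1.686e-27 kg·m/s (from wavelength = 3930 Å, via p = h/λ).
p_Y = 6.360e-36 kg·m/s (from energy = 1.19e-5 meV, via p = E/c).
Ratio = 1.686e-27 / 6.360e-36 = 2.65e8.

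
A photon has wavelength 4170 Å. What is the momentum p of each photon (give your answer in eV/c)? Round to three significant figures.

2.97 eV/c

Take h = 6.62607015·10^-34 J·s, c = 2.99792458·10^8 m/s, 1 eV = 1.602176634·10^-19 J.
Convert to SI: λ = 4170 Å = 4.17·10^-7 m.
For a photon p = h/λ, so p = 1.589·10^-27 kg·m/s.
Converting to eV/c: p = 2.973 eV/c ≈ 2.97 eV/c.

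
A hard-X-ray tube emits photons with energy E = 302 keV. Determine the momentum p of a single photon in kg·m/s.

In SI units: E = 302 keV = 4.8386·10^-14 J.
Apply p = E/c: p = 1.614·10^-22 kg·m/s.
So p ≈ 1.61·10^-22 kg·m/s.

1.61·10^-22 kg·m/s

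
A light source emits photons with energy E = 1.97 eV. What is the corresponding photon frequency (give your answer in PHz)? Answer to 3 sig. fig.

0.476 PHz

First convert: E = 1.97 eV = 3.1563e-19 J.
Apply f = E/h: f = 4.763e14 Hz.
Converting to PHz: f = 0.4763 PHz ≈ 0.476 PHz.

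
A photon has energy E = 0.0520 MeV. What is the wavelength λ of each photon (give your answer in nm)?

0.0238 nm

Use h = 6.62607015·10^-34 J·s, c = 2.99792458·10^8 m/s, 1 eV = 1.602176634·10^-19 J.
In SI units: E = 0.0520 MeV = 8.3313·10^-15 J.
The photon relation is λ = hc/E, giving λ = 2.384·10^-11 m.
Converting to nm: λ = 0.02384 nm ≈ 0.0238 nm.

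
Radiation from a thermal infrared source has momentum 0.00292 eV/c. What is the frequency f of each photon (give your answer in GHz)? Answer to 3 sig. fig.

(h = 6.62607015e-34 J·s, c = 2.99792458e8 m/s, 1 eV = 1.602176634e-19 J.)
Convert to SI: p = 0.00292 eV/c = 1.5605e-30 kg·m/s.
The photon relation is f = pc/h, giving f = 7.061e11 Hz.
Converting to GHz: f = 706.1 GHz ≈ 706 GHz.

706 GHz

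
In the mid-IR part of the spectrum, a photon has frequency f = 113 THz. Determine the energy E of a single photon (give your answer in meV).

Take h = 6.62607015 × 10^-34 J·s, 1 eV = 1.602176634 × 10^-19 J.
Convert to SI: f = 113 THz = 1.13 × 10^14 Hz.
Apply E = hf: E = 7.487 × 10^-20 J.
Converting to meV: E = 467.3 meV ≈ 467 meV.

467 meV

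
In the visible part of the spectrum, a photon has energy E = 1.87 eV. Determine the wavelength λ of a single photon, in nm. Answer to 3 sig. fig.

663 nm

(h = 6.62607015e-34 J·s, c = 2.99792458e8 m/s, 1 eV = 1.602176634e-19 J.)
First convert: E = 1.87 eV = 2.9961e-19 J.
Apply λ = hc/E: λ = 6.630e-7 m.
Converting to nm: λ = 663.0 nm ≈ 663 nm.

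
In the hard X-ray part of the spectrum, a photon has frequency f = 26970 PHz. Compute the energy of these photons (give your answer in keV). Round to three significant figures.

Take h = 6.62607015e-34 J·s, 1 eV = 1.602176634e-19 J.
Convert to SI: f = 26970 PHz = 2.697e19 Hz.
The photon relation is E = hf, giving E = 1.787e-14 J.
Converting to keV: E = 111.5 keV ≈ 112 keV.

112 keV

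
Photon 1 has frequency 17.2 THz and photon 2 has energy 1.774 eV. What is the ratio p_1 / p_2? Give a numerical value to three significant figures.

p_1 = 3.802e-29 kg·m/s (from frequency = 17.2 THz, via p = hf/c).
p_2 = 9.481e-28 kg·m/s (from energy = 1.774 eV, via p = E/c).
Ratio = 3.802e-29 / 9.481e-28 = 0.0401.

0.0401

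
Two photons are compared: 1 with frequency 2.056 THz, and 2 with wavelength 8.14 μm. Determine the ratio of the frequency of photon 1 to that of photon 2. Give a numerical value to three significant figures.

f_1 = 2.056e12 Hz (from frequency = 2.056 THz, via f given directly).
f_2 = 3.683e13 Hz (from wavelength = 8.14 μm, via f = c/λ).
Ratio = 2.056e12 / 3.683e13 = 0.0558.

0.0558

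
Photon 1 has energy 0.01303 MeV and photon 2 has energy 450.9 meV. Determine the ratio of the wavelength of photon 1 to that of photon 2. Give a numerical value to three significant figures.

λ_1 = 9.515 × 10^-11 m (from energy = 0.01303 MeV, via λ = hc/E).
λ_2 = 2.750 × 10^-6 m (from energy = 450.9 meV, via λ = hc/E).
Ratio = 9.515 × 10^-11 / 2.750 × 10^-6 = 3.46 × 10^-5.

3.46 × 10^-5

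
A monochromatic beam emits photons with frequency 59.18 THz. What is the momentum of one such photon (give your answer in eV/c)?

0.245 eV/c

Use h = 6.62607015e-34 J·s, c = 2.99792458e8 m/s, 1 eV = 1.602176634e-19 J.
First convert: f = 59.18 THz = 5.918e13 Hz.
Since p = hf/c for a photon, p = 1.308e-28 kg·m/s.
Converting to eV/c: p = 0.2447 eV/c ≈ 0.245 eV/c.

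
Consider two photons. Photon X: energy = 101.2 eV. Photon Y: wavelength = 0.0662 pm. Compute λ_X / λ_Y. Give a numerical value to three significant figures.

λ_X = 1.225e-8 m (from energy = 101.2 eV, via λ = hc/E).
λ_Y = 6.620e-14 m (from wavelength = 0.0662 pm, via λ given directly).
Ratio = 1.225e-8 / 6.620e-14 = 1.85e5.

1.85e5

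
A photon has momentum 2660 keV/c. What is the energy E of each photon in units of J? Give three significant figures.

Convert to SI: p = 2660 keV/c = 1.4216e-21 kg·m/s.
The photon relation is E = pc, giving E = 4.262e-13 J.
So E ≈ 4.26e-13 J.

4.26e-13 J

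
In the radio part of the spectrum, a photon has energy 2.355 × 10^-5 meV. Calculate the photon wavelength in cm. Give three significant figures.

5260 cm

Take h = 6.62607015 × 10^-34 J·s, c = 2.99792458 × 10^8 m/s, 1 eV = 1.602176634 × 10^-19 J.
In SI units: E = 2.355 × 10^-5 meV = 3.7731 × 10^-27 J.
Apply λ = hc/E: λ = 52.65 m.
Converting to cm: λ = 5265 cm ≈ 5260 cm.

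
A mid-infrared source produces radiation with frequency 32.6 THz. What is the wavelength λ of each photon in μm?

9.20 μm

First convert: f = 32.6 THz = 3.26 × 10^13 Hz.
Since λ = c/f for a photon, λ = 9.196 × 10^-6 m.
Converting to μm: λ = 9.196 μm ≈ 9.20 μm.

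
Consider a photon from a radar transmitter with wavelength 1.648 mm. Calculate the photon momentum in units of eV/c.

7.52 × 10^-4 eV/c

Take h = 6.62607015 × 10^-34 J·s, c = 2.99792458 × 10^8 m/s, 1 eV = 1.602176634 × 10^-19 J.
First convert: λ = 1.648 mm = 0.001648 m.
The photon relation is p = h/λ, giving p = 4.021 × 10^-31 kg·m/s.
Converting to eV/c: p = 7.523 × 10^-4 eV/c ≈ 7.52 × 10^-4 eV/c.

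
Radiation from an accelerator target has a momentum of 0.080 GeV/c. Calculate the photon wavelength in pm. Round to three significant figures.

Take h = 6.62607015 × 10^-34 J·s, c = 2.99792458 × 10^8 m/s, 1 eV = 1.602176634 × 10^-19 J.
In SI units: p = 0.080 GeV/c = 4.2754 × 10^-20 kg·m/s.
Apply λ = h/p: λ = 1.550 × 10^-14 m.
Converting to pm: λ = 0.01550 pm ≈ 0.0155 pm.

0.0155 pm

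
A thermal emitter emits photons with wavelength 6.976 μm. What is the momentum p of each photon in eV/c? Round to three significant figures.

0.178 eV/c

Use h = 6.62607015 × 10^-34 J·s, c = 2.99792458 × 10^8 m/s, 1 eV = 1.602176634 × 10^-19 J.
In SI units: λ = 6.976 μm = 6.976 × 10^-6 m.
The photon relation is p = h/λ, giving p = 9.498 × 10^-29 kg·m/s.
Converting to eV/c: p = 0.1777 eV/c ≈ 0.178 eV/c.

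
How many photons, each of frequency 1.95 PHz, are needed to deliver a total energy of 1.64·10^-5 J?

1.27·10^13 photons

Per-photon energy: E = 1.292·10^-18 J (from frequency = 1.95 PHz).
N = E_total / E_photon = 1.64·10^-5 J / 1.292·10^-18 J = 1.27·10^13.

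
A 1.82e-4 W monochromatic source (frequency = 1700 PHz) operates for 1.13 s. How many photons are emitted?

Total energy: E_total = P·t = 1.82e-4 × 1.13 = 2.057e-4 J.
Per-photon energy: E = 1.126e-15 J.
N = E_total / E_photon = 1.83e11.

1.83e11 photons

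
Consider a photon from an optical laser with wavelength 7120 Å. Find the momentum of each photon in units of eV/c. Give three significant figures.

Take h = 6.62607015 × 10^-34 J·s, c = 2.99792458 × 10^8 m/s, 1 eV = 1.602176634 × 10^-19 J.
First convert: λ = 7120 Å = 7.12 × 10^-7 m.
Since p = h/λ for a photon, p = 9.306 × 10^-28 kg·m/s.
Converting to eV/c: p = 1.741 eV/c ≈ 1.74 eV/c.

1.74 eV/c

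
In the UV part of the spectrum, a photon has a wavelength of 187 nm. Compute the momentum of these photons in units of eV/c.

In SI units: λ = 187 nm = 1.87 × 10^-7 m.
Apply p = h/λ: p = 3.543 × 10^-27 kg·m/s.
Converting to eV/c: p = 6.630 eV/c ≈ 6.63 eV/c.

6.63 eV/c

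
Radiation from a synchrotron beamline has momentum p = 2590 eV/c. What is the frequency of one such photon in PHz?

626 PHz

(h = 6.62607015e-34 J·s, c = 2.99792458e8 m/s, 1 eV = 1.602176634e-19 J.)
First convert: p = 2590 eV/c = 1.3842e-24 kg·m/s.
Apply f = pc/h: f = 6.263e17 Hz.
Converting to PHz: f = 626.3 PHz ≈ 626 PHz.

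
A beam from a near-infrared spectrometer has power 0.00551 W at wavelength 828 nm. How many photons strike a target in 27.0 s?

Total energy: E_total = P·t = 0.00551 × 27.0 = 0.1488 J.
Per-photon energy: E = 2.399 × 10^-19 J.
N = E_total / E_photon = 6.20 × 10^17.

6.20 × 10^17 photons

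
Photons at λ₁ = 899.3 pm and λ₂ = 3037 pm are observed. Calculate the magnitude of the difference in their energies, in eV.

Using E = hc/λ: E₁ = 2.2089e-16 J, E₂ = 6.5408e-17 J.
|ΔE| = |2.2089e-16 − 6.5408e-17| = 1.55e-16 J = 970 eV.

970 eV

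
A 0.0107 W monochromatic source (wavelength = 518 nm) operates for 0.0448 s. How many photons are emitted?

Total energy: E_total = P·t = 0.0107 × 0.0448 = 4.794 × 10^-4 J.
Per-photon energy: E = 3.835 × 10^-19 J.
N = E_total / E_photon = 1.25 × 10^15.

1.25 × 10^15 photons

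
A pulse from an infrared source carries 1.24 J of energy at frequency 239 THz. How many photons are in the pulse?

Per-photon energy: E = 1.584 × 10^-19 J (from frequency = 239 THz).
N = E_total / E_photon = 1.24 J / 1.584 × 10^-19 J = 7.83 × 10^18.

7.83 × 10^18 photons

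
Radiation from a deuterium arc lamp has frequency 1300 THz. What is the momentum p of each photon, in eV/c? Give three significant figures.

Convert to SI: f = 1300 THz = 1.3e15 Hz.
The photon relation is p = hf/c, giving p = 2.873e-27 kg·m/s.
Converting to eV/c: p = 5.376 eV/c ≈ 5.38 eV/c.

5.38 eV/c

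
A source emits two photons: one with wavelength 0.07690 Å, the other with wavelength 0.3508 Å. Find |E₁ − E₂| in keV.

Using E = hc/λ: E₁ = 2.5832·10^-14 J, E₂ = 5.6626·10^-15 J.
|ΔE| = |2.5832·10^-14 − 5.6626·10^-15| = 2.02·10^-14 J = 126 keV.

126 keV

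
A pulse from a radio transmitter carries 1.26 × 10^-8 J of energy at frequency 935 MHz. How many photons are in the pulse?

Per-photon energy: E = 6.195 × 10^-25 J (from frequency = 935 MHz).
N = E_total / E_photon = 1.26 × 10^-8 J / 6.195 × 10^-25 J = 2.03 × 10^16.

2.03 × 10^16 photons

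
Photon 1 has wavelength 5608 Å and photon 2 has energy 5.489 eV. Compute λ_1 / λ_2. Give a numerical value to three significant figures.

2.48

λ_1 = 5.608e-7 m (from wavelength = 5608 Å, via λ given directly).
λ_2 = 2.259e-7 m (from energy = 5.489 eV, via λ = hc/E).
Ratio = 5.608e-7 / 2.259e-7 = 2.48.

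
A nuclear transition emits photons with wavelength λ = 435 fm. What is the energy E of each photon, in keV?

2850 keV

First convert: λ = 435 fm = 4.35 × 10^-13 m.
For a photon E = hc/λ, so E = 4.567 × 10^-13 J.
Converting to keV: E = 2850 keV ≈ 2850 keV.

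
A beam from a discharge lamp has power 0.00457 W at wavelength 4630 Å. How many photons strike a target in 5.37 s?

Total energy: E_total = P·t = 0.00457 × 5.37 = 0.02454 J.
Per-photon energy: E = 4.290e-19 J.
N = E_total / E_photon = 5.72e16.

5.72e16 photons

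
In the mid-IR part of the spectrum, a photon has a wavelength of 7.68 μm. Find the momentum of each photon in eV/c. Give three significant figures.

In SI units: λ = 7.68 μm = 7.68·10^-6 m.
Since p = h/λ for a photon, p = 8.628·10^-29 kg·m/s.
Converting to eV/c: p = 0.1614 eV/c ≈ 0.161 eV/c.

0.161 eV/c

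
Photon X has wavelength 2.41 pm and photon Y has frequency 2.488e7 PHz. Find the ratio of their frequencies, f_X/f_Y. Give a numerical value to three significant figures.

5.00e-3

f_X = 1.244e20 Hz (from wavelength = 2.41 pm, via f = c/λ).
f_Y = 2.488e22 Hz (from frequency = 2.488e7 PHz, via f given directly).
Ratio = 1.244e20 / 2.488e22 = 5.00e-3.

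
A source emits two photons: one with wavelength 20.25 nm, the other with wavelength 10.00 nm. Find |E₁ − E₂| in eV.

62.8 eV

Using E = hc/λ: E₁ = 9.8096e-18 J, E₂ = 1.9864e-17 J.
|ΔE| = |9.8096e-18 − 1.9864e-17| = 1.01e-17 J = 62.8 eV.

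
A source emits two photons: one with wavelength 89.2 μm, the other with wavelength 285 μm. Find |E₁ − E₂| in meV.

Using E = hc/λ: E₁ = 2.227 × 10^-21 J, E₂ = 6.970 × 10^-22 J.
|ΔE| = |2.227 × 10^-21 − 6.970 × 10^-22| = 1.53 × 10^-21 J = 9.55 meV.

9.55 meV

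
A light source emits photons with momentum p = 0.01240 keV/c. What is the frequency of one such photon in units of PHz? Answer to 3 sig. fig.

3.00 PHz

(h = 6.62607015e-34 J·s, c = 2.99792458e8 m/s, 1 eV = 1.602176634e-19 J.)
Convert to SI: p = 0.01240 keV/c = 6.6269e-27 kg·m/s.
The photon relation is f = pc/h, giving f = 2.998e15 Hz.
Converting to PHz: f = 2.998 PHz ≈ 3.00 PHz.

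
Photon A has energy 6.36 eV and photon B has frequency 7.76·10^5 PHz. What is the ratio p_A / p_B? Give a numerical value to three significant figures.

p_A = 3.399·10^-27 kg·m/s (from energy = 6.36 eV, via p = E/c).
p_B = 1.715·10^-21 kg·m/s (from frequency = 7.76·10^5 PHz, via p = hf/c).
Ratio = 3.399·10^-27 / 1.715·10^-21 = 1.98·10^-6.

1.98·10^-6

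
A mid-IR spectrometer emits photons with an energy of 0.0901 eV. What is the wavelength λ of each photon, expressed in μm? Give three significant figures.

Use h = 6.62607015·10^-34 J·s, c = 2.99792458·10^8 m/s, 1 eV = 1.602176634·10^-19 J.
First convert: E = 0.0901 eV = 1.4436·10^-20 J.
Apply λ = hc/E: λ = 1.376·10^-5 m.
Converting to μm: λ = 13.76 μm ≈ 13.8 μm.

13.8 μm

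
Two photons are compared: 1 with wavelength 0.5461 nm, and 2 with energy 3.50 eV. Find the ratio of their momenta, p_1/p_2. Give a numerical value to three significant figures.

p_1 = 1.213e-24 kg·m/s (from wavelength = 0.5461 nm, via p = h/λ).
p_2 = 1.871e-27 kg·m/s (from energy = 3.50 eV, via p = E/c).
Ratio = 1.213e-24 / 1.871e-27 = 649.

649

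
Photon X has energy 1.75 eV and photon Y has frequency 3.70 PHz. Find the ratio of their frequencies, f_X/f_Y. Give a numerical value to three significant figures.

0.114

f_X = 4.231e14 Hz (from energy = 1.75 eV, via f = E/h).
f_Y = 3.700e15 Hz (from frequency = 3.70 PHz, via f given directly).
Ratio = 4.231e14 / 3.700e15 = 0.114.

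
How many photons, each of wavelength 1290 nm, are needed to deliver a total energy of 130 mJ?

Per-photon energy: E = 1.540e-19 J (from wavelength = 1290 nm).
N = E_total / E_photon = 0.130 J / 1.540e-19 J = 8.44e17.

8.44e17 photons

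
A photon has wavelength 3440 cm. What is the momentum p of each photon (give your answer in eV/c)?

3.60·10^-8 eV/c

First convert: λ = 3440 cm = 34.4 m.
For a photon p = h/λ, so p = 1.926·10^-35 kg·m/s.
Converting to eV/c: p = 3.604·10^-8 eV/c ≈ 3.60·10^-8 eV/c.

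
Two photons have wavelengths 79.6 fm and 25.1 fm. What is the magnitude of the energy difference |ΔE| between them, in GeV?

Using E = hc/λ: E₁ = 2.496 × 10^-12 J, E₂ = 7.914 × 10^-12 J.
|ΔE| = |2.496 × 10^-12 − 7.914 × 10^-12| = 5.42 × 10^-12 J = 0.0338 GeV.

0.0338 GeV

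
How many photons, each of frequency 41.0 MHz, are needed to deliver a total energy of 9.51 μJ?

Per-photon energy: E = 2.717e-26 J (from frequency = 41.0 MHz).
N = E_total / E_photon = 9.51e-6 J / 2.717e-26 J = 3.50e20.

3.50e20 photons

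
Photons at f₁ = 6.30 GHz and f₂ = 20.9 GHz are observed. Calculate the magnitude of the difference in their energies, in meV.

Using E = hf: E₁ = 4.174e-24 J, E₂ = 1.385e-23 J.
|ΔE| = |4.174e-24 − 1.385e-23| = 9.67e-24 J = 0.0604 meV.

0.0604 meV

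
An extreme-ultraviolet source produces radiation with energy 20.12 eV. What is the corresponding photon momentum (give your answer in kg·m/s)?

1.08·10^-26 kg·m/s

Convert to SI: E = 20.12 eV = 3.2236·10^-18 J.
For a photon p = E/c, so p = 1.075·10^-26 kg·m/s.
So p ≈ 1.08·10^-26 kg·m/s.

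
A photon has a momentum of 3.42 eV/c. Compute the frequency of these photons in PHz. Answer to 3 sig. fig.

0.827 PHz

Take h = 6.62607015e-34 J·s, c = 2.99792458e8 m/s, 1 eV = 1.602176634e-19 J.
In SI units: p = 3.42 eV/c = 1.8277e-27 kg·m/s.
The photon relation is f = pc/h, giving f = 8.270e14 Hz.
Converting to PHz: f = 0.8270 PHz ≈ 0.827 PHz.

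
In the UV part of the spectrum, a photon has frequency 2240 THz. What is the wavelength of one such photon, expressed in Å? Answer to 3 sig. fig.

1340 Å

In SI units: f = 2240 THz = 2.24e15 Hz.
For a photon λ = c/f, so λ = 1.338e-7 m.
Converting to Å: λ = 1338 Å ≈ 1340 Å.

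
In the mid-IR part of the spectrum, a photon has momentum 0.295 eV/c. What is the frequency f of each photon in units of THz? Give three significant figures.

71.3 THz

Convert to SI: p = 0.295 eV/c = 1.5766e-28 kg·m/s.
The photon relation is f = pc/h, giving f = 7.133e13 Hz.
Converting to THz: f = 71.33 THz ≈ 71.3 THz.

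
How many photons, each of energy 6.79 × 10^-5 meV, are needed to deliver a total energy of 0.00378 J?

3.47 × 10^23 photons

Per-photon energy: E = 1.088 × 10^-26 J (from energy = 6.79 × 10^-5 meV).
N = E_total / E_photon = 0.00378 J / 1.088 × 10^-26 J = 3.47 × 10^23.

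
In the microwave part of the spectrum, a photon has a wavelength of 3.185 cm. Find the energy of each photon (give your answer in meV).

0.0389 meV

Use h = 6.62607015e-34 J·s, c = 2.99792458e8 m/s, 1 eV = 1.602176634e-19 J.
Convert to SI: λ = 3.185 cm = 0.03185 m.
Apply E = hc/λ: E = 6.237e-24 J.
Converting to meV: E = 0.03893 meV ≈ 0.0389 meV.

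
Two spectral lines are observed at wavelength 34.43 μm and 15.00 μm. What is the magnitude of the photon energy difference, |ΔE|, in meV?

Using E = hc/λ: E₁ = 5.7695e-21 J, E₂ = 1.3243e-20 J.
|ΔE| = |5.7695e-21 − 1.3243e-20| = 7.47e-21 J = 46.6 meV.

46.6 meV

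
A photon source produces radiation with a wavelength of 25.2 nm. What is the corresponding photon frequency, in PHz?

11.9 PHz

Convert to SI: λ = 25.2 nm = 2.52e-8 m.
Apply f = c/λ: f = 1.190e16 Hz.
Converting to PHz: f = 11.90 PHz ≈ 11.9 PHz.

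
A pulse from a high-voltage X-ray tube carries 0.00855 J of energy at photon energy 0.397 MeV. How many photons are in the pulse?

Per-photon energy: E = 6.361e-14 J (from energy = 0.397 MeV).
N = E_total / E_photon = 0.00855 J / 6.361e-14 J = 1.34e11.

1.34e11 photons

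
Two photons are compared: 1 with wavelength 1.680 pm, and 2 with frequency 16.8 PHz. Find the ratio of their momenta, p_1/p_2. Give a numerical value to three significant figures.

p_1 = 3.944e-22 kg·m/s (from wavelength = 1.680 pm, via p = h/λ).
p_2 = 3.713e-26 kg·m/s (from frequency = 16.8 PHz, via p = hf/c).
Ratio = 3.944e-22 / 3.713e-26 = 1.06e4.

1.06e4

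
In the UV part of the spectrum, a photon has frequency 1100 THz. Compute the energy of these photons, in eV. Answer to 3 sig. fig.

(h = 6.62607015e-34 J·s, 1 eV = 1.602176634e-19 J.)
Convert to SI: f = 1100 THz = 1.1e15 Hz.
The photon relation is E = hf, giving E = 7.289e-19 J.
Converting to eV: E = 4.549 eV ≈ 4.55 eV.

4.55 eV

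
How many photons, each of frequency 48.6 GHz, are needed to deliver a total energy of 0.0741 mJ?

Per-photon energy: E = 3.220e-23 J (from frequency = 48.6 GHz).
N = E_total / E_photon = 7.41e-5 J / 3.220e-23 J = 2.30e18.

2.30e18 photons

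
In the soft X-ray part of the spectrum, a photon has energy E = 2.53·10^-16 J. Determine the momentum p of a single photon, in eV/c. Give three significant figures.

Apply p = E/c: p = 8.439·10^-25 kg·m/s.
Converting to eV/c: p = 1579 eV/c ≈ 1580 eV/c.

1580 eV/c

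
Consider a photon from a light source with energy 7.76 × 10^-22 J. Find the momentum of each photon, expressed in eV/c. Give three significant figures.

The photon relation is p = E/c, giving p = 2.588 × 10^-30 kg·m/s.
Converting to eV/c: p = 0.004843 eV/c ≈ 4.84 × 10^-3 eV/c.

4.84 × 10^-3 eV/c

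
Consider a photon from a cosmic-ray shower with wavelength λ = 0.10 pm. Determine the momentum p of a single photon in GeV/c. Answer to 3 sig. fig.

0.0124 GeV/c

Use h = 6.62607015e-34 J·s, c = 2.99792458e8 m/s, 1 eV = 1.602176634e-19 J.
In SI units: λ = 0.10 pm = 1.0e-13 m.
For a photon p = h/λ, so p = 6.626e-21 kg·m/s.
Converting to GeV/c: p = 0.01240 GeV/c ≈ 0.0124 GeV/c.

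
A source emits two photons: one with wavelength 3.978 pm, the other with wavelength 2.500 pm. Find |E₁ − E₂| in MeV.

Using E = hc/λ: E₁ = 4.9936 × 10^-14 J, E₂ = 7.9458 × 10^-14 J.
|ΔE| = |4.9936 × 10^-14 − 7.9458 × 10^-14| = 2.95 × 10^-14 J = 0.184 MeV.

0.184 MeV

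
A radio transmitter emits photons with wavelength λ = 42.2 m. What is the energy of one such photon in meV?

(h = 6.62607015 × 10^-34 J·s, c = 2.99792458 × 10^8 m/s, 1 eV = 1.602176634 × 10^-19 J.)
Since E = hc/λ for a photon, E = 4.707 × 10^-27 J.
Converting to meV: E = 2.938 × 10^-5 meV ≈ 2.94 × 10^-5 meV.

2.94 × 10^-5 meV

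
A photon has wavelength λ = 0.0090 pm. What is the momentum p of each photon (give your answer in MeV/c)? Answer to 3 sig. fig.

Use h = 6.62607015·10^-34 J·s, c = 2.99792458·10^8 m/s, 1 eV = 1.602176634·10^-19 J.
Convert to SI: λ = 0.0090 pm = 9.0·10^-15 m.
The photon relation is p = h/λ, giving p = 7.362·10^-20 kg·m/s.
Converting to MeV/c: p = 137.8 MeV/c ≈ 138 MeV/c.

138 MeV/c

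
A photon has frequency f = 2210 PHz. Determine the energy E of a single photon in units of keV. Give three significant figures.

9.14 keV

First convert: f = 2210 PHz = 2.21e18 Hz.
Since E = hf for a photon, E = 1.464e-15 J.
Converting to keV: E = 9.140 keV ≈ 9.14 keV.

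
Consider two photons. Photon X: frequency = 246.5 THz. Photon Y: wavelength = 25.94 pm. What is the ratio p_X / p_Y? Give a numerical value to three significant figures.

p_X = 5.448 × 10^-28 kg·m/s (from frequency = 246.5 THz, via p = hf/c).
p_Y = 2.554 × 10^-23 kg·m/s (from wavelength = 25.94 pm, via p = h/λ).
Ratio = 5.448 × 10^-28 / 2.554 × 10^-23 = 2.13 × 10^-5.

2.13 × 10^-5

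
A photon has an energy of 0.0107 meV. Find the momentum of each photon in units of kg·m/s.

5.72e-33 kg·m/s

First convert: E = 0.0107 meV = 1.7143e-24 J.
Apply p = E/c: p = 5.718e-33 kg·m/s.
So p ≈ 5.72e-33 kg·m/s.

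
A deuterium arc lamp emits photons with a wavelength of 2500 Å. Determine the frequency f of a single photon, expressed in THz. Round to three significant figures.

1200 THz

(c = 2.99792458e8 m/s.)
In SI units: λ = 2500 Å = 2.5e-7 m.
Apply f = c/λ: f = 1.199e15 Hz.
Converting to THz: f = 1199 THz ≈ 1200 THz.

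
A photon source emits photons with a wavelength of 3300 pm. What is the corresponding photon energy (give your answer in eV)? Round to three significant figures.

376 eV

Take h = 6.62607015 × 10^-34 J·s, c = 2.99792458 × 10^8 m/s, 1 eV = 1.602176634 × 10^-19 J.
First convert: λ = 3300 pm = 3.3 × 10^-9 m.
The photon relation is E = hc/λ, giving E = 6.020 × 10^-17 J.
Converting to eV: E = 375.7 eV ≈ 376 eV.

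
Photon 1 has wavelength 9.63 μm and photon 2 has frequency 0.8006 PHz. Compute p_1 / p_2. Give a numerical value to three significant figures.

0.0389

p_1 = 6.881 × 10^-29 kg·m/s (from wavelength = 9.63 μm, via p = h/λ).
p_2 = 1.770 × 10^-27 kg·m/s (from frequency = 0.8006 PHz, via p = hf/c).
Ratio = 6.881 × 10^-29 / 1.770 × 10^-27 = 0.0389.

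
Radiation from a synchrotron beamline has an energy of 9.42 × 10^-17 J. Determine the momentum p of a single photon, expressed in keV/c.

0.588 keV/c

Apply p = E/c: p = 3.142 × 10^-25 kg·m/s.
Converting to keV/c: p = 0.5880 keV/c ≈ 0.588 keV/c.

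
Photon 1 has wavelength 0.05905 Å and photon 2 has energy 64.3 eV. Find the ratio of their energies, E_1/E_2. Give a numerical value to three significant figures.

3270

E_1 = 3.364e-14 J (from wavelength = 0.05905 Å, via E = hc/λ).
E_2 = 1.030e-17 J (from energy = 64.3 eV, via E given directly).
Ratio = 3.364e-14 / 1.030e-17 = 3270.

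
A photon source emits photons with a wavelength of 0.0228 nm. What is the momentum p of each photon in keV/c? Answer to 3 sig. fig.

54.4 keV/c

Take h = 6.62607015e-34 J·s, c = 2.99792458e8 m/s, 1 eV = 1.602176634e-19 J.
In SI units: λ = 0.0228 nm = 2.28e-11 m.
Since p = h/λ for a photon, p = 2.906e-23 kg·m/s.
Converting to keV/c: p = 54.38 keV/c ≈ 54.4 keV/c.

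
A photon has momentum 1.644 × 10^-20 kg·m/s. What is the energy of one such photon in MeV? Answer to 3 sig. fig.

30.8 MeV

Use c = 2.99792458 × 10^8 m/s, 1 eV = 1.602176634 × 10^-19 J.
Apply E = pc: E = 4.929 × 10^-12 J.
Converting to MeV: E = 30.76 MeV ≈ 30.8 MeV.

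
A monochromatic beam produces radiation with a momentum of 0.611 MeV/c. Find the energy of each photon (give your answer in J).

9.79e-14 J

In SI units: p = 0.611 MeV/c = 3.2654e-22 kg·m/s.
Apply E = pc: E = 9.789e-14 J.
So E ≈ 9.79e-14 J.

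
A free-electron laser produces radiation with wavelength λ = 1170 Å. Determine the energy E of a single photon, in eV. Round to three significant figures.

(h = 6.62607015e-34 J·s, c = 2.99792458e8 m/s, 1 eV = 1.602176634e-19 J.)
In SI units: λ = 1170 Å = 1.17e-7 m.
For a photon E = hc/λ, so E = 1.698e-18 J.
Converting to eV: E = 10.60 eV ≈ 10.6 eV.

10.6 eV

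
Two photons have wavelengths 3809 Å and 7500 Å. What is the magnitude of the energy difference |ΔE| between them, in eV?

1.60 eV

Using E = hc/λ: E₁ = 5.2151 × 10^-19 J, E₂ = 2.6486 × 10^-19 J.
|ΔE| = |5.2151 × 10^-19 − 2.6486 × 10^-19| = 2.57 × 10^-19 J = 1.60 eV.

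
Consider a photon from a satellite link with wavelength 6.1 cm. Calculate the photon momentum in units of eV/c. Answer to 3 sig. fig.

2.03 × 10^-5 eV/c

(h = 6.62607015 × 10^-34 J·s, c = 2.99792458 × 10^8 m/s, 1 eV = 1.602176634 × 10^-19 J.)
Convert to SI: λ = 6.1 cm = 0.061 m.
Since p = h/λ for a photon, p = 1.086 × 10^-32 kg·m/s.
Converting to eV/c: p = 2.033 × 10^-5 eV/c ≈ 2.03 × 10^-5 eV/c.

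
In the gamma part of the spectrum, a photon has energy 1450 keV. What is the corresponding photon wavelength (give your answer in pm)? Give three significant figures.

(h = 6.62607015e-34 J·s, c = 2.99792458e8 m/s, 1 eV = 1.602176634e-19 J.)
Convert to SI: E = 1450 keV = 2.3232e-13 J.
The photon relation is λ = hc/E, giving λ = 8.551e-13 m.
Converting to pm: λ = 0.8551 pm ≈ 0.855 pm.

0.855 pm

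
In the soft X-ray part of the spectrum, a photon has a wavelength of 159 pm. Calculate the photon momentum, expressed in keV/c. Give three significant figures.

Convert to SI: λ = 159 pm = 1.59e-10 m.
For a photon p = h/λ, so p = 4.167e-24 kg·m/s.
Converting to keV/c: p = 7.798 keV/c ≈ 7.80 keV/c.

7.80 keV/c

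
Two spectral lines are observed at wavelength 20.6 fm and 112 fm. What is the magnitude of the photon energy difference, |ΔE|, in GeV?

0.0491 GeV

Using E = hc/λ: E₁ = 9.643 × 10^-12 J, E₂ = 1.774 × 10^-12 J.
|ΔE| = |9.643 × 10^-12 − 1.774 × 10^-12| = 7.87 × 10^-12 J = 0.0491 GeV.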